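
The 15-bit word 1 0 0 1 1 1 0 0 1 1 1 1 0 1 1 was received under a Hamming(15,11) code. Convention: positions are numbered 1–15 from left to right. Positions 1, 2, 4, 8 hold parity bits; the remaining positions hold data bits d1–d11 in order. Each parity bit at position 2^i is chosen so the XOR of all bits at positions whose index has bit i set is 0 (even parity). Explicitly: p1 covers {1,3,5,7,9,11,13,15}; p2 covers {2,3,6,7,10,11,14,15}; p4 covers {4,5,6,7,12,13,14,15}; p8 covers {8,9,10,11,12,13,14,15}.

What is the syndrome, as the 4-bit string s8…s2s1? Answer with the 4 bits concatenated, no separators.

0011

s1 (pos 1,3,5,7,9,11,13,15): 1⊕0⊕1⊕0⊕1⊕1⊕0⊕1 = 1
s2 (pos 2,3,6,7,10,11,14,15): 0⊕0⊕1⊕0⊕1⊕1⊕1⊕1 = 1
s4 (pos 4,5,6,7,12,13,14,15): 1⊕1⊕1⊕0⊕1⊕0⊕1⊕1 = 0
s8 (pos 8,9,10,11,12,13,14,15): 0⊕1⊕1⊕1⊕1⊕0⊕1⊕1 = 0
Syndrome s8…s1 = 0011 → error at position 3.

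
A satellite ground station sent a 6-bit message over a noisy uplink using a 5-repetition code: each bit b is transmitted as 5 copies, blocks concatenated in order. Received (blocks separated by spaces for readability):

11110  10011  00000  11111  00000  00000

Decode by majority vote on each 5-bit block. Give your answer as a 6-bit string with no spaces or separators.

110100

Block 1 (11110): 4 ones → 1
Block 2 (10011): 3 ones → 1
Block 3 (00000): 0 ones → 0
Block 4 (11111): 5 ones → 1
Block 5 (00000): 0 ones → 0
Block 6 (00000): 0 ones → 0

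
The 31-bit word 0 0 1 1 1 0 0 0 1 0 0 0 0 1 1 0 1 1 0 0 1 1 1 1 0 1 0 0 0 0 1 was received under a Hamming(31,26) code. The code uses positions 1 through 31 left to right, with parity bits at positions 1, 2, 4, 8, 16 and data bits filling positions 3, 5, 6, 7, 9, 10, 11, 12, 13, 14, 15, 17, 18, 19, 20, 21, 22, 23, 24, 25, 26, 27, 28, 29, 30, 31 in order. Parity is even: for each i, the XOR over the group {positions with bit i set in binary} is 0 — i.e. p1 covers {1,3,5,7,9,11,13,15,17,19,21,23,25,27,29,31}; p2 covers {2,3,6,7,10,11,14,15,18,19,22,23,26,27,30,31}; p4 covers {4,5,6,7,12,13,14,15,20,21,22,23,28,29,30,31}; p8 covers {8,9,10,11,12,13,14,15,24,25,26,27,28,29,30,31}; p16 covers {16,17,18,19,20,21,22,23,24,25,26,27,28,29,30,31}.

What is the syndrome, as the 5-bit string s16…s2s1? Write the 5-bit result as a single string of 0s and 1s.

s1 (pos 1,3,5,7,9,11,13,15,17,19,21,23,25,27,29,31): 0⊕1⊕1⊕0⊕1⊕0⊕0⊕1⊕1⊕0⊕1⊕1⊕0⊕0⊕0⊕1 = 0
s2 (pos 2,3,6,7,10,11,14,15,18,19,22,23,26,27,30,31): 0⊕1⊕0⊕0⊕0⊕0⊕1⊕1⊕1⊕0⊕1⊕1⊕1⊕0⊕0⊕1 = 0
s4 (pos 4,5,6,7,12,13,14,15,20,21,22,23,28,29,30,31): 1⊕1⊕0⊕0⊕0⊕0⊕1⊕1⊕0⊕1⊕1⊕1⊕0⊕0⊕0⊕1 = 0
s8 (pos 8,9,10,11,12,13,14,15,24,25,26,27,28,29,30,31): 0⊕1⊕0⊕0⊕0⊕0⊕1⊕1⊕1⊕0⊕1⊕0⊕0⊕0⊕0⊕1 = 0
s16 (pos 16,17,18,19,20,21,22,23,24,25,26,27,28,29,30,31): 0⊕1⊕1⊕0⊕0⊕1⊕1⊕1⊕1⊕0⊕1⊕0⊕0⊕0⊕0⊕1 = 0
Syndrome s16…s1 = 00000 → no error.

00000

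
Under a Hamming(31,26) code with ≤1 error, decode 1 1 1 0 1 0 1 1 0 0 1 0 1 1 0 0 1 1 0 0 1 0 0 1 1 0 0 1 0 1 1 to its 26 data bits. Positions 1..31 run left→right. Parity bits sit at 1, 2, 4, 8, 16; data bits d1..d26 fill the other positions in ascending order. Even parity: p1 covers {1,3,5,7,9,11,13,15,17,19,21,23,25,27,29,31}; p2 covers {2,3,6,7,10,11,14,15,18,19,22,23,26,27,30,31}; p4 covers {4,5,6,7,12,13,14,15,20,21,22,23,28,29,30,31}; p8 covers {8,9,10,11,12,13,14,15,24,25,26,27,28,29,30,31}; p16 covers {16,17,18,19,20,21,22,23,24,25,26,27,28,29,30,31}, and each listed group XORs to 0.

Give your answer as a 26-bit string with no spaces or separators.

11010010110110010011001011

s1 (pos 1,3,5,7,9,11,13,15,17,19,21,23,25,27,29,31): 1⊕1⊕1⊕1⊕0⊕1⊕1⊕0⊕1⊕0⊕1⊕0⊕1⊕0⊕0⊕1 = 0
s2 (pos 2,3,6,7,10,11,14,15,18,19,22,23,26,27,30,31): 1⊕1⊕0⊕1⊕0⊕1⊕1⊕0⊕1⊕0⊕0⊕0⊕0⊕0⊕1⊕1 = 0
s4 (pos 4,5,6,7,12,13,14,15,20,21,22,23,28,29,30,31): 0⊕1⊕0⊕1⊕0⊕1⊕1⊕0⊕0⊕1⊕0⊕0⊕1⊕0⊕1⊕1 = 0
s8 (pos 8,9,10,11,12,13,14,15,24,25,26,27,28,29,30,31): 1⊕0⊕0⊕1⊕0⊕1⊕1⊕0⊕1⊕1⊕0⊕0⊕1⊕0⊕1⊕1 = 1
s16 (pos 16,17,18,19,20,21,22,23,24,25,26,27,28,29,30,31): 0⊕1⊕1⊕0⊕0⊕1⊕0⊕0⊕1⊕1⊕0⊕0⊕1⊕0⊕1⊕1 = 0
Syndrome s16…s1 = 01000 → error at position 8.
Flip position 8: 1110101100101100110010011001011 → 1110101000101100110010011001011
Read data bits from positions 3,5,6,7,9,10,11,12,13,14,15,17,18,19,20,21,22,23,24,25,26,27,28,29,30,31: 11010010110110010011001011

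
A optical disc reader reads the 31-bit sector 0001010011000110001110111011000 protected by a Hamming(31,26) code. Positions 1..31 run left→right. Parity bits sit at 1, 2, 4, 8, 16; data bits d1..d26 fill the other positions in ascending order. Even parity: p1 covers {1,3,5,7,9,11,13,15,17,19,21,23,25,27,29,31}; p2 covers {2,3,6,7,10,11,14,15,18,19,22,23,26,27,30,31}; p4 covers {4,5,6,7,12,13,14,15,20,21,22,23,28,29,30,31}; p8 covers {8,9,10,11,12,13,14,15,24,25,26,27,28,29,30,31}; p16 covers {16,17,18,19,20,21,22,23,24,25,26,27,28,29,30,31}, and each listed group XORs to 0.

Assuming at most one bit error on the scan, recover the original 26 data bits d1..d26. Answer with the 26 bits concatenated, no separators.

10101100011001110111011000

s1 (pos 1,3,5,7,9,11,13,15,17,19,21,23,25,27,29,31): 0⊕0⊕0⊕0⊕1⊕0⊕0⊕1⊕0⊕1⊕1⊕1⊕1⊕1⊕0⊕0 = 1
s2 (pos 2,3,6,7,10,11,14,15,18,19,22,23,26,27,30,31): 0⊕0⊕1⊕0⊕1⊕0⊕1⊕1⊕0⊕1⊕0⊕1⊕0⊕1⊕0⊕0 = 1
s4 (pos 4,5,6,7,12,13,14,15,20,21,22,23,28,29,30,31): 1⊕0⊕1⊕0⊕0⊕0⊕1⊕1⊕1⊕1⊕0⊕1⊕1⊕0⊕0⊕0 = 0
s8 (pos 8,9,10,11,12,13,14,15,24,25,26,27,28,29,30,31): 0⊕1⊕1⊕0⊕0⊕0⊕1⊕1⊕1⊕1⊕0⊕1⊕1⊕0⊕0⊕0 = 0
s16 (pos 16,17,18,19,20,21,22,23,24,25,26,27,28,29,30,31): 0⊕0⊕0⊕1⊕1⊕1⊕0⊕1⊕1⊕1⊕0⊕1⊕1⊕0⊕0⊕0 = 0
Syndrome s16…s1 = 00011 → error at position 3.
Flip position 3: 0001010011000110001110111011000 → 0011010011000110001110111011000
Read data bits from positions 3,5,6,7,9,10,11,12,13,14,15,17,18,19,20,21,22,23,24,25,26,27,28,29,30,31: 10101100011001110111011000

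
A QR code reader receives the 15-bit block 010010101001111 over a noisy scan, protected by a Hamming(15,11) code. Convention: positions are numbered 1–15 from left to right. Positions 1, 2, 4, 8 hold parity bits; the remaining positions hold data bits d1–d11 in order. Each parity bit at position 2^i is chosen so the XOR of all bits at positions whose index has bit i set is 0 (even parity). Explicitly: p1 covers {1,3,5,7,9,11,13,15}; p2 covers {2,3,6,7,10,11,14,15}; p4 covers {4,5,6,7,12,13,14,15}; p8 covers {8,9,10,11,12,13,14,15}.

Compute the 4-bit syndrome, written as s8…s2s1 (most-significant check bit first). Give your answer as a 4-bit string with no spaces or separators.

1001

s1 (pos 1,3,5,7,9,11,13,15): 0⊕0⊕1⊕1⊕1⊕0⊕1⊕1 = 1
s2 (pos 2,3,6,7,10,11,14,15): 1⊕0⊕0⊕1⊕0⊕0⊕1⊕1 = 0
s4 (pos 4,5,6,7,12,13,14,15): 0⊕1⊕0⊕1⊕1⊕1⊕1⊕1 = 0
s8 (pos 8,9,10,11,12,13,14,15): 0⊕1⊕0⊕0⊕1⊕1⊕1⊕1 = 1
Syndrome s8…s1 = 1001 → error at position 9.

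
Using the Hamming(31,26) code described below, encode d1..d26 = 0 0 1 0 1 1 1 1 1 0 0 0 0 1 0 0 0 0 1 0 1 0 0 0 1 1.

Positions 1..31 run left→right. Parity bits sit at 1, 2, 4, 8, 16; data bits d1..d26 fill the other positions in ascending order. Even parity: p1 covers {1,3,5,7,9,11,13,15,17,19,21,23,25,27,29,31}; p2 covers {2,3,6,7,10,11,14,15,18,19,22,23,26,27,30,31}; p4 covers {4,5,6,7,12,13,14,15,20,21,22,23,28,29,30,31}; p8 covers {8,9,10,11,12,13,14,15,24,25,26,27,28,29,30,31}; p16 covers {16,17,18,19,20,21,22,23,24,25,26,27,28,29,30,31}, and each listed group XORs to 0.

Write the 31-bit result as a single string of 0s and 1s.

Place data at non-parity positions: p1 p2 0 p4 0 1 0 p8 1 1 1 1 1 0 0 p16 0 0 1 0 0 0 0 1 0 1 0 0 0 1 1
p1 (pos 1,3,5,7,9,11,13,15,17,19,21,23,25,27,29,31): XOR of data positions = 0⊕0⊕0⊕1⊕1⊕1⊕0⊕0⊕1⊕0⊕0⊕0⊕0⊕0⊕1 = 1
p2 (pos 2,3,6,7,10,11,14,15,18,19,22,23,26,27,30,31): XOR of data positions = 0⊕1⊕0⊕1⊕1⊕0⊕0⊕0⊕1⊕0⊕0⊕1⊕0⊕1⊕1 = 1
p4 (pos 4,5,6,7,12,13,14,15,20,21,22,23,28,29,30,31): XOR of data positions = 0⊕1⊕0⊕1⊕1⊕0⊕0⊕0⊕0⊕0⊕0⊕0⊕0⊕1⊕1 = 1
p8 (pos 8,9,10,11,12,13,14,15,24,25,26,27,28,29,30,31): XOR of data positions = 1⊕1⊕1⊕1⊕1⊕0⊕0⊕1⊕0⊕1⊕0⊕0⊕0⊕1⊕1 = 1
p16 (pos 16,17,18,19,20,21,22,23,24,25,26,27,28,29,30,31): XOR of data positions = 0⊕0⊕1⊕0⊕0⊕0⊕0⊕1⊕0⊕1⊕0⊕0⊕0⊕1⊕1 = 1
Codeword: 1101010111111001001000010100011

1101010111111001001000010100011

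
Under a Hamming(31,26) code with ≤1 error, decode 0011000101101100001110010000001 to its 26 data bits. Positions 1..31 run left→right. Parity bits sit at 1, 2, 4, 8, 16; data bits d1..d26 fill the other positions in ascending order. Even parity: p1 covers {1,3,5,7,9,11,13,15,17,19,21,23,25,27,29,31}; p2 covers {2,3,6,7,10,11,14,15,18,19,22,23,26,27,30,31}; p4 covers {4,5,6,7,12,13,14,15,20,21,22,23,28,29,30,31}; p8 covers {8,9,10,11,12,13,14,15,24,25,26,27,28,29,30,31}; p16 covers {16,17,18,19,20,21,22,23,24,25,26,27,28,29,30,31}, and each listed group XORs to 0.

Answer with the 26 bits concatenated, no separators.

10000110110001110000000001

s1 (pos 1,3,5,7,9,11,13,15,17,19,21,23,25,27,29,31): 0⊕1⊕0⊕0⊕0⊕1⊕1⊕0⊕0⊕1⊕1⊕0⊕0⊕0⊕0⊕1 = 0
s2 (pos 2,3,6,7,10,11,14,15,18,19,22,23,26,27,30,31): 0⊕1⊕0⊕0⊕1⊕1⊕1⊕0⊕0⊕1⊕0⊕0⊕0⊕0⊕0⊕1 = 0
s4 (pos 4,5,6,7,12,13,14,15,20,21,22,23,28,29,30,31): 1⊕0⊕0⊕0⊕0⊕1⊕1⊕0⊕1⊕1⊕0⊕0⊕0⊕0⊕0⊕1 = 0
s8 (pos 8,9,10,11,12,13,14,15,24,25,26,27,28,29,30,31): 1⊕0⊕1⊕1⊕0⊕1⊕1⊕0⊕1⊕0⊕0⊕0⊕0⊕0⊕0⊕1 = 1
s16 (pos 16,17,18,19,20,21,22,23,24,25,26,27,28,29,30,31): 0⊕0⊕0⊕1⊕1⊕1⊕0⊕0⊕1⊕0⊕0⊕0⊕0⊕0⊕0⊕1 = 1
Syndrome s16…s1 = 11000 → error at position 24.
Flip position 24: 0011000101101100001110010000001 → 0011000101101100001110000000001
Read data bits from positions 3,5,6,7,9,10,11,12,13,14,15,17,18,19,20,21,22,23,24,25,26,27,28,29,30,31: 10000110110001110000000001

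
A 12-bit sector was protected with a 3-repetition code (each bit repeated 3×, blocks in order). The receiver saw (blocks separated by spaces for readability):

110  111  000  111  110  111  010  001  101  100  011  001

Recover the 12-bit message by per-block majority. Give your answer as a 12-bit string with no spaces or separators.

110111001010

Block 1 (110): 2 ones → 1
Block 2 (111): 3 ones → 1
Block 3 (000): 0 ones → 0
Block 4 (111): 3 ones → 1
Block 5 (110): 2 ones → 1
Block 6 (111): 3 ones → 1
Block 7 (010): 1 one → 0
Block 8 (001): 1 one → 0
Block 9 (101): 2 ones → 1
Block 10 (100): 1 one → 0
Block 11 (011): 2 ones → 1
Block 12 (001): 1 one → 0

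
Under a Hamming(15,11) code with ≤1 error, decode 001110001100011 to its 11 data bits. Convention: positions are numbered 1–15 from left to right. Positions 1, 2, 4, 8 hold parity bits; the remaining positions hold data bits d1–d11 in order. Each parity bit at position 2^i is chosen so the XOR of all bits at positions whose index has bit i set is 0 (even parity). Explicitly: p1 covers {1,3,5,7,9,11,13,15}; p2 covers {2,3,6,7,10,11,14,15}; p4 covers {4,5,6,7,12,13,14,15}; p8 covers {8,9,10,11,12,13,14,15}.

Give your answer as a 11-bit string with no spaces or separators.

11001100011

s1 (pos 1,3,5,7,9,11,13,15): 0⊕1⊕1⊕0⊕1⊕0⊕0⊕1 = 0
s2 (pos 2,3,6,7,10,11,14,15): 0⊕1⊕0⊕0⊕1⊕0⊕1⊕1 = 0
s4 (pos 4,5,6,7,12,13,14,15): 1⊕1⊕0⊕0⊕0⊕0⊕1⊕1 = 0
s8 (pos 8,9,10,11,12,13,14,15): 0⊕1⊕1⊕0⊕0⊕0⊕1⊕1 = 0
Syndrome s8…s1 = 0000 → no error.
Read data bits from positions 3,5,6,7,9,10,11,12,13,14,15: 11001100011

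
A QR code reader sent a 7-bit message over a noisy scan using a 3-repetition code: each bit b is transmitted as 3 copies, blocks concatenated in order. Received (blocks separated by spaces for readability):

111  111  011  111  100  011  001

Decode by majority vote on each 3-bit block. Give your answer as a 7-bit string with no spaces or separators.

1111010

Block 1 (111): 3 ones → 1
Block 2 (111): 3 ones → 1
Block 3 (011): 2 ones → 1
Block 4 (111): 3 ones → 1
Block 5 (100): 1 one → 0
Block 6 (011): 2 ones → 1
Block 7 (001): 1 one → 0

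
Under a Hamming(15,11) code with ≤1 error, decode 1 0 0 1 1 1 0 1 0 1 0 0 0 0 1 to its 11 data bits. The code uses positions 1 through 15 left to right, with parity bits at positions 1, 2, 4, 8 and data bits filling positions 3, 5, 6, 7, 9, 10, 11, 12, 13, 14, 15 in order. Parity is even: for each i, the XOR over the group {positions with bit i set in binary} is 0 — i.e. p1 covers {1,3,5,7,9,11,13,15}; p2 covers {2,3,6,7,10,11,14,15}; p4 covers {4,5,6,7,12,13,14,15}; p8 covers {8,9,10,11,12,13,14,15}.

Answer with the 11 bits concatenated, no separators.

s1 (pos 1,3,5,7,9,11,13,15): 1⊕0⊕1⊕0⊕0⊕0⊕0⊕1 = 1
s2 (pos 2,3,6,7,10,11,14,15): 0⊕0⊕1⊕0⊕1⊕0⊕0⊕1 = 1
s4 (pos 4,5,6,7,12,13,14,15): 1⊕1⊕1⊕0⊕0⊕0⊕0⊕1 = 0
s8 (pos 8,9,10,11,12,13,14,15): 1⊕0⊕1⊕0⊕0⊕0⊕0⊕1 = 1
Syndrome s8…s1 = 1011 → error at position 11.
Flip position 11: 100111010100001 → 100111010110001
Read data bits from positions 3,5,6,7,9,10,11,12,13,14,15: 01100110001

01100110001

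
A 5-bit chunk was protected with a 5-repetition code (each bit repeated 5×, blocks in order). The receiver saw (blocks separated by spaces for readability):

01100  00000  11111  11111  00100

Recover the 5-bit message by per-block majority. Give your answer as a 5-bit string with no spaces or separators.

00110

Block 1 (01100): 2 ones → 0
Block 2 (00000): 0 ones → 0
Block 3 (11111): 5 ones → 1
Block 4 (11111): 5 ones → 1
Block 5 (00100): 1 one → 0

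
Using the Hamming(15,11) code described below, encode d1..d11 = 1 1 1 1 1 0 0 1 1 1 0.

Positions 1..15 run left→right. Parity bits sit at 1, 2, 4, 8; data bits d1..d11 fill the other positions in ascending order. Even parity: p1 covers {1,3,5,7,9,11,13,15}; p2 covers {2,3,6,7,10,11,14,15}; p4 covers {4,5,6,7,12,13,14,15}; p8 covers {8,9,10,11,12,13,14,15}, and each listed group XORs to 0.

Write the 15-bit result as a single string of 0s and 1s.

101011101001110

Place data at non-parity positions: p1 p2 1 p4 1 1 1 p8 1 0 0 1 1 1 0
p1 (pos 1,3,5,7,9,11,13,15): XOR of data positions = 1⊕1⊕1⊕1⊕0⊕1⊕0 = 1
p2 (pos 2,3,6,7,10,11,14,15): XOR of data positions = 1⊕1⊕1⊕0⊕0⊕1⊕0 = 0
p4 (pos 4,5,6,7,12,13,14,15): XOR of data positions = 1⊕1⊕1⊕1⊕1⊕1⊕0 = 0
p8 (pos 8,9,10,11,12,13,14,15): XOR of data positions = 1⊕0⊕0⊕1⊕1⊕1⊕0 = 0
Codeword: 101011101001110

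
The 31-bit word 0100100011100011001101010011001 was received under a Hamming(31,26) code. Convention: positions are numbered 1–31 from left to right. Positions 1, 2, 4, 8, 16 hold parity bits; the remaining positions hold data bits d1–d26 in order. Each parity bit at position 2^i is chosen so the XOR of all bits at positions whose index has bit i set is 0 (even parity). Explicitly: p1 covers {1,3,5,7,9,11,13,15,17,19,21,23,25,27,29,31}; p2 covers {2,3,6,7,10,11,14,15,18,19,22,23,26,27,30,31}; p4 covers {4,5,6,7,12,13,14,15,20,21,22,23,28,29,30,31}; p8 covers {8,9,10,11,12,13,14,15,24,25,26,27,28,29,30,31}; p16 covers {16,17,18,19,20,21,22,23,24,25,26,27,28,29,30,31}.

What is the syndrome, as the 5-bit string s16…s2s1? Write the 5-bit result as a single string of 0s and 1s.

s1 (pos 1,3,5,7,9,11,13,15,17,19,21,23,25,27,29,31): 0⊕0⊕1⊕0⊕1⊕1⊕0⊕1⊕0⊕1⊕0⊕0⊕0⊕1⊕0⊕1 = 1
s2 (pos 2,3,6,7,10,11,14,15,18,19,22,23,26,27,30,31): 1⊕0⊕0⊕0⊕1⊕1⊕0⊕1⊕0⊕1⊕1⊕0⊕0⊕1⊕0⊕1 = 0
s4 (pos 4,5,6,7,12,13,14,15,20,21,22,23,28,29,30,31): 0⊕1⊕0⊕0⊕0⊕0⊕0⊕1⊕1⊕0⊕1⊕0⊕1⊕0⊕0⊕1 = 0
s8 (pos 8,9,10,11,12,13,14,15,24,25,26,27,28,29,30,31): 0⊕1⊕1⊕1⊕0⊕0⊕0⊕1⊕1⊕0⊕0⊕1⊕1⊕0⊕0⊕1 = 0
s16 (pos 16,17,18,19,20,21,22,23,24,25,26,27,28,29,30,31): 1⊕0⊕0⊕1⊕1⊕0⊕1⊕0⊕1⊕0⊕0⊕1⊕1⊕0⊕0⊕1 = 0
Syndrome s16…s1 = 00001 → error at position 1.

00001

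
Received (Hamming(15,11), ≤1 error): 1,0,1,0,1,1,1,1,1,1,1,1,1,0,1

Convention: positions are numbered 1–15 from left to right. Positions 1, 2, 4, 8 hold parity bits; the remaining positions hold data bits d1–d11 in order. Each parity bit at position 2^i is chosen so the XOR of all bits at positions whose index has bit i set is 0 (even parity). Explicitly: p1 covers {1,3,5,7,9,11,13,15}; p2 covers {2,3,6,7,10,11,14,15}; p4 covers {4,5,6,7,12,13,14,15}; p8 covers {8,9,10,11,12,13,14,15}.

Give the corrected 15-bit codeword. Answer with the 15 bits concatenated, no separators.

101011101111101

s1 (pos 1,3,5,7,9,11,13,15): 1⊕1⊕1⊕1⊕1⊕1⊕1⊕1 = 0
s2 (pos 2,3,6,7,10,11,14,15): 0⊕1⊕1⊕1⊕1⊕1⊕0⊕1 = 0
s4 (pos 4,5,6,7,12,13,14,15): 0⊕1⊕1⊕1⊕1⊕1⊕0⊕1 = 0
s8 (pos 8,9,10,11,12,13,14,15): 1⊕1⊕1⊕1⊕1⊕1⊕0⊕1 = 1
Syndrome s8…s1 = 1000 → error at position 8.
Flip position 8: 101011111111101 → 101011101111101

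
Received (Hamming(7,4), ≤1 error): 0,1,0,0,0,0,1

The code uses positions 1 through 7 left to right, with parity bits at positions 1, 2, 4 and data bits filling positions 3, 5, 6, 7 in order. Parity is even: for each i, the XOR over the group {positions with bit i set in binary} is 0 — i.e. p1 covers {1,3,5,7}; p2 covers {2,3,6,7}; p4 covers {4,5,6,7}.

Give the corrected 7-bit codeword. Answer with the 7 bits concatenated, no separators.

s1 (pos 1,3,5,7): 0⊕0⊕0⊕1 = 1
s2 (pos 2,3,6,7): 1⊕0⊕0⊕1 = 0
s4 (pos 4,5,6,7): 0⊕0⊕0⊕1 = 1
Syndrome s4…s1 = 101 → error at position 5.
Flip position 5: 0100001 → 0100101

0100101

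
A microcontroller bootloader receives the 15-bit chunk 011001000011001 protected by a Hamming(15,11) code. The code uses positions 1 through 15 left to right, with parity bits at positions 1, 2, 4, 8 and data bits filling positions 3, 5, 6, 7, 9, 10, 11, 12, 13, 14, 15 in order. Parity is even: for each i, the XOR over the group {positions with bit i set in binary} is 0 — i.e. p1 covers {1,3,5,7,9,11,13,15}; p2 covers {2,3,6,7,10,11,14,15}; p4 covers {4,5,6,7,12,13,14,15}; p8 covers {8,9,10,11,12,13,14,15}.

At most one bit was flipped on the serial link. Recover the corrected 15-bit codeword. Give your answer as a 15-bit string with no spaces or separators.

s1 (pos 1,3,5,7,9,11,13,15): 0⊕1⊕0⊕0⊕0⊕1⊕0⊕1 = 1
s2 (pos 2,3,6,7,10,11,14,15): 1⊕1⊕1⊕0⊕0⊕1⊕0⊕1 = 1
s4 (pos 4,5,6,7,12,13,14,15): 0⊕0⊕1⊕0⊕1⊕0⊕0⊕1 = 1
s8 (pos 8,9,10,11,12,13,14,15): 0⊕0⊕0⊕1⊕1⊕0⊕0⊕1 = 1
Syndrome s8…s1 = 1111 → error at position 15.
Flip position 15: 011001000011001 → 011001000011000

011001000011000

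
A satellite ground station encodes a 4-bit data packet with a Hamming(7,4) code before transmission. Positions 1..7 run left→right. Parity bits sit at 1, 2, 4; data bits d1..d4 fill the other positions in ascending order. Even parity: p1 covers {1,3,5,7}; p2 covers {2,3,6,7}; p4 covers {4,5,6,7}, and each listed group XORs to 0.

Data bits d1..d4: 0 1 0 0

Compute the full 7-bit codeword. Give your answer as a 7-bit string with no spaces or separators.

Place data at non-parity positions: p1 p2 0 p4 1 0 0
p1 (pos 1,3,5,7): XOR of data positions = 0⊕1⊕0 = 1
p2 (pos 2,3,6,7): XOR of data positions = 0⊕0⊕0 = 0
p4 (pos 4,5,6,7): XOR of data positions = 1⊕0⊕0 = 1
Codeword: 1001100

1001100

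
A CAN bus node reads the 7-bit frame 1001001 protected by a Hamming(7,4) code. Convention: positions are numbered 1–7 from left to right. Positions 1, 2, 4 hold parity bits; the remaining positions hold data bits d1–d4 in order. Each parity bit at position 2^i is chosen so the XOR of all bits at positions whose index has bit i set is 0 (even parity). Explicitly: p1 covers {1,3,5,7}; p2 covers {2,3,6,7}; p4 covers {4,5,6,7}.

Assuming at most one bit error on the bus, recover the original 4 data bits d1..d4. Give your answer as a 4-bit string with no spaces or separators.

0001

s1 (pos 1,3,5,7): 1⊕0⊕0⊕1 = 0
s2 (pos 2,3,6,7): 0⊕0⊕0⊕1 = 1
s4 (pos 4,5,6,7): 1⊕0⊕0⊕1 = 0
Syndrome s4…s1 = 010 → error at position 2.
Flip position 2: 1001001 → 1101001
Read data bits from positions 3,5,6,7: 0001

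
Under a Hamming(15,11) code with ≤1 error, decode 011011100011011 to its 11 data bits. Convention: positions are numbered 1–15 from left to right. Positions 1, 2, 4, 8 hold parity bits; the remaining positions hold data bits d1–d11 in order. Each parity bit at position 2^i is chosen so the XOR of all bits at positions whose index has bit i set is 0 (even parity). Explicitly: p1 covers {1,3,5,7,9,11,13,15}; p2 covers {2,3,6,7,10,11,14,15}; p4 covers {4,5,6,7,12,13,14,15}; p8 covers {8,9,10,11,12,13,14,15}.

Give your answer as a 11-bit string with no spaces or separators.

s1 (pos 1,3,5,7,9,11,13,15): 0⊕1⊕1⊕1⊕0⊕1⊕0⊕1 = 1
s2 (pos 2,3,6,7,10,11,14,15): 1⊕1⊕1⊕1⊕0⊕1⊕1⊕1 = 1
s4 (pos 4,5,6,7,12,13,14,15): 0⊕1⊕1⊕1⊕1⊕0⊕1⊕1 = 0
s8 (pos 8,9,10,11,12,13,14,15): 0⊕0⊕0⊕1⊕1⊕0⊕1⊕1 = 0
Syndrome s8…s1 = 0011 → error at position 3.
Flip position 3: 011011100011011 → 010011100011011
Read data bits from positions 3,5,6,7,9,10,11,12,13,14,15: 01110011011

01110011011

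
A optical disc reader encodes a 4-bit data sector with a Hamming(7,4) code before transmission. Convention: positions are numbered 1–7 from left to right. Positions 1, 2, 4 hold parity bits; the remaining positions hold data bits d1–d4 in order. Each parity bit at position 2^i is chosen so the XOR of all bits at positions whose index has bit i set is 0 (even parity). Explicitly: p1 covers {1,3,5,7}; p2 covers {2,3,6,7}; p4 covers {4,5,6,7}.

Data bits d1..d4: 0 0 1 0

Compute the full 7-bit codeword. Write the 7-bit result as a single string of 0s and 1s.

Place data at non-parity positions: p1 p2 0 p4 0 1 0
p1 (pos 1,3,5,7): XOR of data positions = 0⊕0⊕0 = 0
p2 (pos 2,3,6,7): XOR of data positions = 0⊕1⊕0 = 1
p4 (pos 4,5,6,7): XOR of data positions = 0⊕1⊕0 = 1
Codeword: 0101010

0101010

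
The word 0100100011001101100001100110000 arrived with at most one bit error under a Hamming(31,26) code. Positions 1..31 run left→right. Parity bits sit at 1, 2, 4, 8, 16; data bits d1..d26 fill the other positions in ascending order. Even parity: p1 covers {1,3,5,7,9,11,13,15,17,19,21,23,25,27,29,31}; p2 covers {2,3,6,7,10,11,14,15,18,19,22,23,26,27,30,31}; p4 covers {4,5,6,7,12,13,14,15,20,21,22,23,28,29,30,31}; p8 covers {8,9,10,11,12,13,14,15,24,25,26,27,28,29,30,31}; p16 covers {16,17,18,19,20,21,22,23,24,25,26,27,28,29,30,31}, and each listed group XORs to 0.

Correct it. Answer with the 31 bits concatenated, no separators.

s1 (pos 1,3,5,7,9,11,13,15,17,19,21,23,25,27,29,31): 0⊕0⊕1⊕0⊕1⊕0⊕1⊕0⊕1⊕0⊕0⊕1⊕0⊕1⊕0⊕0 = 0
s2 (pos 2,3,6,7,10,11,14,15,18,19,22,23,26,27,30,31): 1⊕0⊕0⊕0⊕1⊕0⊕1⊕0⊕0⊕0⊕1⊕1⊕1⊕1⊕0⊕0 = 1
s4 (pos 4,5,6,7,12,13,14,15,20,21,22,23,28,29,30,31): 0⊕1⊕0⊕0⊕0⊕1⊕1⊕0⊕0⊕0⊕1⊕1⊕0⊕0⊕0⊕0 = 1
s8 (pos 8,9,10,11,12,13,14,15,24,25,26,27,28,29,30,31): 0⊕1⊕1⊕0⊕0⊕1⊕1⊕0⊕0⊕0⊕1⊕1⊕0⊕0⊕0⊕0 = 0
s16 (pos 16,17,18,19,20,21,22,23,24,25,26,27,28,29,30,31): 1⊕1⊕0⊕0⊕0⊕0⊕1⊕1⊕0⊕0⊕1⊕1⊕0⊕0⊕0⊕0 = 0
Syndrome s16…s1 = 00110 → error at position 6.
Flip position 6: 0100100011001101100001100110000 → 0100110011001101100001100110000

0100110011001101100001100110000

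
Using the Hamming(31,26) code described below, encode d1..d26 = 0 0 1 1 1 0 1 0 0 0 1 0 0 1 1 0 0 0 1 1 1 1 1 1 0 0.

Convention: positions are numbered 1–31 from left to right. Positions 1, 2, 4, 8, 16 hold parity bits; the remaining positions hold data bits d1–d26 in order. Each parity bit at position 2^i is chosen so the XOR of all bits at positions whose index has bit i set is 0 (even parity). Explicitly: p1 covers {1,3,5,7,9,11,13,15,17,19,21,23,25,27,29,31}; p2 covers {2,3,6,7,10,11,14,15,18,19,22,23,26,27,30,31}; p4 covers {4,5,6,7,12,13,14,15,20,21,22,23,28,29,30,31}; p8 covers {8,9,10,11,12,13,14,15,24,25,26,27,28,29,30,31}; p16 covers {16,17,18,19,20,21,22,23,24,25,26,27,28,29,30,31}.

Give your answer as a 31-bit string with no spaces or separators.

0100011110100010001100011111100

Place data at non-parity positions: p1 p2 0 p4 0 1 1 p8 1 0 1 0 0 0 1 p16 0 0 1 1 0 0 0 1 1 1 1 1 1 0 0
p1 (pos 1,3,5,7,9,11,13,15,17,19,21,23,25,27,29,31): XOR of data positions = 0⊕0⊕1⊕1⊕1⊕0⊕1⊕0⊕1⊕0⊕0⊕1⊕1⊕1⊕0 = 0
p2 (pos 2,3,6,7,10,11,14,15,18,19,22,23,26,27,30,31): XOR of data positions = 0⊕1⊕1⊕0⊕1⊕0⊕1⊕0⊕1⊕0⊕0⊕1⊕1⊕0⊕0 = 1
p4 (pos 4,5,6,7,12,13,14,15,20,21,22,23,28,29,30,31): XOR of data positions = 0⊕1⊕1⊕0⊕0⊕0⊕1⊕1⊕0⊕0⊕0⊕1⊕1⊕0⊕0 = 0
p8 (pos 8,9,10,11,12,13,14,15,24,25,26,27,28,29,30,31): XOR of data positions = 1⊕0⊕1⊕0⊕0⊕0⊕1⊕1⊕1⊕1⊕1⊕1⊕1⊕0⊕0 = 1
p16 (pos 16,17,18,19,20,21,22,23,24,25,26,27,28,29,30,31): XOR of data positions = 0⊕0⊕1⊕1⊕0⊕0⊕0⊕1⊕1⊕1⊕1⊕1⊕1⊕0⊕0 = 0
Codeword: 0100011110100010001100011111100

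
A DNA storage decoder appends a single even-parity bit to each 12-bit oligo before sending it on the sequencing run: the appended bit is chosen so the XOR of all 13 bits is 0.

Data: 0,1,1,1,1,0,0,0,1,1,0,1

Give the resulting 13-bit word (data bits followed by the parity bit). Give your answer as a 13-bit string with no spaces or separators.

0111100011011

XOR of the 12 data bits: 0⊕1⊕1⊕1⊕1⊕0⊕0⊕0⊕1⊕1⊕0⊕1 = 1
Parity bit = 1 (so all 13 bits XOR to 0).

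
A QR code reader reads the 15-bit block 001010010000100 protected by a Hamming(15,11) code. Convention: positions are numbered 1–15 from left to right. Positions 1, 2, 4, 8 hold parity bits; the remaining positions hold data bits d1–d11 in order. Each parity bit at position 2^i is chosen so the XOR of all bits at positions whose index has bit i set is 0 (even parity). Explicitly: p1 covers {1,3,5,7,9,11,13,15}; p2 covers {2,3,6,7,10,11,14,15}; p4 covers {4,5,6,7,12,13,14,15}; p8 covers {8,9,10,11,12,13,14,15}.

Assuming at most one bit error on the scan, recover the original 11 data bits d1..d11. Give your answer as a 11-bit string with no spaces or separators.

s1 (pos 1,3,5,7,9,11,13,15): 0⊕1⊕1⊕0⊕0⊕0⊕1⊕0 = 1
s2 (pos 2,3,6,7,10,11,14,15): 0⊕1⊕0⊕0⊕0⊕0⊕0⊕0 = 1
s4 (pos 4,5,6,7,12,13,14,15): 0⊕1⊕0⊕0⊕0⊕1⊕0⊕0 = 0
s8 (pos 8,9,10,11,12,13,14,15): 1⊕0⊕0⊕0⊕0⊕1⊕0⊕0 = 0
Syndrome s8…s1 = 0011 → error at position 3.
Flip position 3: 001010010000100 → 000010010000100
Read data bits from positions 3,5,6,7,9,10,11,12,13,14,15: 01000000100

01000000100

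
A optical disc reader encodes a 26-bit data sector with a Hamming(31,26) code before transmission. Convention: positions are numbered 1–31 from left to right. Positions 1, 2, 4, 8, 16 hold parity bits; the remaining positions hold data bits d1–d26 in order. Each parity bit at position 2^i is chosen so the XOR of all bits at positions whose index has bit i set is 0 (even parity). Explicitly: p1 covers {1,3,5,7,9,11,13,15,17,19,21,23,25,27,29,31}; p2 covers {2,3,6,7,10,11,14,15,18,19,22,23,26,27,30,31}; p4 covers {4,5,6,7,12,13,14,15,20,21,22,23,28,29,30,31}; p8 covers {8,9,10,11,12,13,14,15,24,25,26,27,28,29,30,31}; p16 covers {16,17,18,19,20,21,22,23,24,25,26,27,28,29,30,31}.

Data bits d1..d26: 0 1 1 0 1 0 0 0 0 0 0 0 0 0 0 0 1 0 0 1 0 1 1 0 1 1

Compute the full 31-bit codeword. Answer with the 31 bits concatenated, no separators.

1100110010000000000001001011011

Place data at non-parity positions: p1 p2 0 p4 1 1 0 p8 1 0 0 0 0 0 0 p16 0 0 0 0 0 1 0 0 1 0 1 1 0 1 1
p1 (pos 1,3,5,7,9,11,13,15,17,19,21,23,25,27,29,31): XOR of data positions = 0⊕1⊕0⊕1⊕0⊕0⊕0⊕0⊕0⊕0⊕0⊕1⊕1⊕0⊕1 = 1
p2 (pos 2,3,6,7,10,11,14,15,18,19,22,23,26,27,30,31): XOR of data positions = 0⊕1⊕0⊕0⊕0⊕0⊕0⊕0⊕0⊕1⊕0⊕0⊕1⊕1⊕1 = 1
p4 (pos 4,5,6,7,12,13,14,15,20,21,22,23,28,29,30,31): XOR of data positions = 1⊕1⊕0⊕0⊕0⊕0⊕0⊕0⊕0⊕1⊕0⊕1⊕0⊕1⊕1 = 0
p8 (pos 8,9,10,11,12,13,14,15,24,25,26,27,28,29,30,31): XOR of data positions = 1⊕0⊕0⊕0⊕0⊕0⊕0⊕0⊕1⊕0⊕1⊕1⊕0⊕1⊕1 = 0
p16 (pos 16,17,18,19,20,21,22,23,24,25,26,27,28,29,30,31): XOR of data positions = 0⊕0⊕0⊕0⊕0⊕1⊕0⊕0⊕1⊕0⊕1⊕1⊕0⊕1⊕1 = 0
Codeword: 1100110010000000000001001011011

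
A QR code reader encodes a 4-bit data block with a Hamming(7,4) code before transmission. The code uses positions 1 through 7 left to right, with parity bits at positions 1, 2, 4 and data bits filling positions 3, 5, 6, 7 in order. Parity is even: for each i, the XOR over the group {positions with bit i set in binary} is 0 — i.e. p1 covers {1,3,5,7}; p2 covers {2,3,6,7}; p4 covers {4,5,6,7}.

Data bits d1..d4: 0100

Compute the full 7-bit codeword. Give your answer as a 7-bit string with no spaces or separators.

1001100

Place data at non-parity positions: p1 p2 0 p4 1 0 0
p1 (pos 1,3,5,7): XOR of data positions = 0⊕1⊕0 = 1
p2 (pos 2,3,6,7): XOR of data positions = 0⊕0⊕0 = 0
p4 (pos 4,5,6,7): XOR of data positions = 1⊕0⊕0 = 1
Codeword: 1001100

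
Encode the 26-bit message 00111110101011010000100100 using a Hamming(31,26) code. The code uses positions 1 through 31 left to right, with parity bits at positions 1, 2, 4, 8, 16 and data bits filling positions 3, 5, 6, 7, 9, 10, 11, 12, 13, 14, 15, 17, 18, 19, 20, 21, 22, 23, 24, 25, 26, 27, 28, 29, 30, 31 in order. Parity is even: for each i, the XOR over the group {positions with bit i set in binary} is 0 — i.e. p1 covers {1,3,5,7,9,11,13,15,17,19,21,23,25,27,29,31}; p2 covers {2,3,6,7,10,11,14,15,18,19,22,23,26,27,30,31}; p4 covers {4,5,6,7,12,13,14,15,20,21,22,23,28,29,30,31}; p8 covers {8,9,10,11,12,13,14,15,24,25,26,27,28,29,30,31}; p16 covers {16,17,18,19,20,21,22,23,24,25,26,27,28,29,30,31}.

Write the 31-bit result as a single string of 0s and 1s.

Place data at non-parity positions: p1 p2 0 p4 0 1 1 p8 1 1 1 0 1 0 1 p16 0 1 1 0 1 0 0 0 0 1 0 0 1 0 0
p1 (pos 1,3,5,7,9,11,13,15,17,19,21,23,25,27,29,31): XOR of data positions = 0⊕0⊕1⊕1⊕1⊕1⊕1⊕0⊕1⊕1⊕0⊕0⊕0⊕1⊕0 = 0
p2 (pos 2,3,6,7,10,11,14,15,18,19,22,23,26,27,30,31): XOR of data positions = 0⊕1⊕1⊕1⊕1⊕0⊕1⊕1⊕1⊕0⊕0⊕1⊕0⊕0⊕0 = 0
p4 (pos 4,5,6,7,12,13,14,15,20,21,22,23,28,29,30,31): XOR of data positions = 0⊕1⊕1⊕0⊕1⊕0⊕1⊕0⊕1⊕0⊕0⊕0⊕1⊕0⊕0 = 0
p8 (pos 8,9,10,11,12,13,14,15,24,25,26,27,28,29,30,31): XOR of data positions = 1⊕1⊕1⊕0⊕1⊕0⊕1⊕0⊕0⊕1⊕0⊕0⊕1⊕0⊕0 = 1
p16 (pos 16,17,18,19,20,21,22,23,24,25,26,27,28,29,30,31): XOR of data positions = 0⊕1⊕1⊕0⊕1⊕0⊕0⊕0⊕0⊕1⊕0⊕0⊕1⊕0⊕0 = 1
Codeword: 0000011111101011011010000100100

0000011111101011011010000100100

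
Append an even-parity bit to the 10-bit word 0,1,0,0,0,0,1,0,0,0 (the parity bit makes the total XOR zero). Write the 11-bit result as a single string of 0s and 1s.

01000010000

XOR of the 10 data bits: 0⊕1⊕0⊕0⊕0⊕0⊕1⊕0⊕0⊕0 = 0
Parity bit = 0 (so all 11 bits XOR to 0).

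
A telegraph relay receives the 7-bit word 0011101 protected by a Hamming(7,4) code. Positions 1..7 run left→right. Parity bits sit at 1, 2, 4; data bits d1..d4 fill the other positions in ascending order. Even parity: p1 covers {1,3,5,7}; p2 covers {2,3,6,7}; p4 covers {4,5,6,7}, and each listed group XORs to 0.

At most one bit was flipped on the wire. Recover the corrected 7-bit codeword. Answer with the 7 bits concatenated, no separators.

s1 (pos 1,3,5,7): 0⊕1⊕1⊕1 = 1
s2 (pos 2,3,6,7): 0⊕1⊕0⊕1 = 0
s4 (pos 4,5,6,7): 1⊕1⊕0⊕1 = 1
Syndrome s4…s1 = 101 → error at position 5.
Flip position 5: 0011101 → 0011001

0011001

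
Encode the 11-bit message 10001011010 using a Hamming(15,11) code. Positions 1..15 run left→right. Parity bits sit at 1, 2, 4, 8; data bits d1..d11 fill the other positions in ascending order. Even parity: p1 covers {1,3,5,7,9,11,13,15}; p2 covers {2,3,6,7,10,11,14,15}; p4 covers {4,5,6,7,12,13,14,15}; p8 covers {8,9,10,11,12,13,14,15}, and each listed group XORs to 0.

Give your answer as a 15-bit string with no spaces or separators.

111000001011010

Place data at non-parity positions: p1 p2 1 p4 0 0 0 p8 1 0 1 1 0 1 0
p1 (pos 1,3,5,7,9,11,13,15): XOR of data positions = 1⊕0⊕0⊕1⊕1⊕0⊕0 = 1
p2 (pos 2,3,6,7,10,11,14,15): XOR of data positions = 1⊕0⊕0⊕0⊕1⊕1⊕0 = 1
p4 (pos 4,5,6,7,12,13,14,15): XOR of data positions = 0⊕0⊕0⊕1⊕0⊕1⊕0 = 0
p8 (pos 8,9,10,11,12,13,14,15): XOR of data positions = 1⊕0⊕1⊕1⊕0⊕1⊕0 = 0
Codeword: 111000001011010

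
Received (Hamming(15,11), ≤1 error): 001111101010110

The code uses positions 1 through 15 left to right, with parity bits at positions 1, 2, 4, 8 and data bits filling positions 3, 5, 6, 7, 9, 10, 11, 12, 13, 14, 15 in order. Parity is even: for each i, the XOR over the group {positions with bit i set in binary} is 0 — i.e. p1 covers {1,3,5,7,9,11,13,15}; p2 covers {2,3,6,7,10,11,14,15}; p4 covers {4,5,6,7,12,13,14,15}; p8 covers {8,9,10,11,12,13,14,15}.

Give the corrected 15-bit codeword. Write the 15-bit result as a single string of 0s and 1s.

s1 (pos 1,3,5,7,9,11,13,15): 0⊕1⊕1⊕1⊕1⊕1⊕1⊕0 = 0
s2 (pos 2,3,6,7,10,11,14,15): 0⊕1⊕1⊕1⊕0⊕1⊕1⊕0 = 1
s4 (pos 4,5,6,7,12,13,14,15): 1⊕1⊕1⊕1⊕0⊕1⊕1⊕0 = 0
s8 (pos 8,9,10,11,12,13,14,15): 0⊕1⊕0⊕1⊕0⊕1⊕1⊕0 = 0
Syndrome s8…s1 = 0010 → error at position 2.
Flip position 2: 001111101010110 → 011111101010110

011111101010110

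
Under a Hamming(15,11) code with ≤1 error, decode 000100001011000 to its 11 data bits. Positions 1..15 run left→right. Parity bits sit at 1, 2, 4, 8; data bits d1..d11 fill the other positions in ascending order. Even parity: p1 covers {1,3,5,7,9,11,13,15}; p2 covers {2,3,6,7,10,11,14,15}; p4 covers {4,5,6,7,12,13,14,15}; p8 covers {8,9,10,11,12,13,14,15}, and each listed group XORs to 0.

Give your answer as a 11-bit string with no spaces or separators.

s1 (pos 1,3,5,7,9,11,13,15): 0⊕0⊕0⊕0⊕1⊕1⊕0⊕0 = 0
s2 (pos 2,3,6,7,10,11,14,15): 0⊕0⊕0⊕0⊕0⊕1⊕0⊕0 = 1
s4 (pos 4,5,6,7,12,13,14,15): 1⊕0⊕0⊕0⊕1⊕0⊕0⊕0 = 0
s8 (pos 8,9,10,11,12,13,14,15): 0⊕1⊕0⊕1⊕1⊕0⊕0⊕0 = 1
Syndrome s8…s1 = 1010 → error at position 10.
Flip position 10: 000100001011000 → 000100001111000
Read data bits from positions 3,5,6,7,9,10,11,12,13,14,15: 00001111000

00001111000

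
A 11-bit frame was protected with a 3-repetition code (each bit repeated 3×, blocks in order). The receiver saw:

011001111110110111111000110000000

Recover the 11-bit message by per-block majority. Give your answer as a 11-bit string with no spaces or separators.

10111110100

Block 1 (011): 2 ones → 1
Block 2 (001): 1 one → 0
Block 3 (111): 3 ones → 1
Block 4 (110): 2 ones → 1
Block 5 (110): 2 ones → 1
Block 6 (111): 3 ones → 1
Block 7 (111): 3 ones → 1
Block 8 (000): 0 ones → 0
Block 9 (110): 2 ones → 1
Block 10 (000): 0 ones → 0
Block 11 (000): 0 ones → 0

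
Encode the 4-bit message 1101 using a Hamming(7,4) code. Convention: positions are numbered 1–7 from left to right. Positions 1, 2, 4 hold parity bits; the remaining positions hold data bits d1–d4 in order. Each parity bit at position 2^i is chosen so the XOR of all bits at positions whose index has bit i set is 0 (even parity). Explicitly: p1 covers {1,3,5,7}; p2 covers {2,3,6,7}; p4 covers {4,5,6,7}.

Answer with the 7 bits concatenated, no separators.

Place data at non-parity positions: p1 p2 1 p4 1 0 1
p1 (pos 1,3,5,7): XOR of data positions = 1⊕1⊕1 = 1
p2 (pos 2,3,6,7): XOR of data positions = 1⊕0⊕1 = 0
p4 (pos 4,5,6,7): XOR of data positions = 1⊕0⊕1 = 0
Codeword: 1010101

1010101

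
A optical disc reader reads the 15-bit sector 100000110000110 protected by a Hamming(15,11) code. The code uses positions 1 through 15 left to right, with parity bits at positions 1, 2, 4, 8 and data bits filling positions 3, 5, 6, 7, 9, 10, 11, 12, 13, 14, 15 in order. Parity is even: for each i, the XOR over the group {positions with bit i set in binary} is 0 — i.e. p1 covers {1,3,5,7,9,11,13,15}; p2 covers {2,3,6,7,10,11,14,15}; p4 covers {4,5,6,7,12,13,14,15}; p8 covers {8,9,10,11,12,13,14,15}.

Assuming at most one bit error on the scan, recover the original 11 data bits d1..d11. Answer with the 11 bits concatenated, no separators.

00010000010

s1 (pos 1,3,5,7,9,11,13,15): 1⊕0⊕0⊕1⊕0⊕0⊕1⊕0 = 1
s2 (pos 2,3,6,7,10,11,14,15): 0⊕0⊕0⊕1⊕0⊕0⊕1⊕0 = 0
s4 (pos 4,5,6,7,12,13,14,15): 0⊕0⊕0⊕1⊕0⊕1⊕1⊕0 = 1
s8 (pos 8,9,10,11,12,13,14,15): 1⊕0⊕0⊕0⊕0⊕1⊕1⊕0 = 1
Syndrome s8…s1 = 1101 → error at position 13.
Flip position 13: 100000110000110 → 100000110000010
Read data bits from positions 3,5,6,7,9,10,11,12,13,14,15: 00010000010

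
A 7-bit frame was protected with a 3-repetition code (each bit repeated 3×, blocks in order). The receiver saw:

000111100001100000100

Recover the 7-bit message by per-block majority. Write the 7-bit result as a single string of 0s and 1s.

0100000

Block 1 (000): 0 ones → 0
Block 2 (111): 3 ones → 1
Block 3 (100): 1 one → 0
Block 4 (001): 1 one → 0
Block 5 (100): 1 one → 0
Block 6 (000): 0 ones → 0
Block 7 (100): 1 one → 0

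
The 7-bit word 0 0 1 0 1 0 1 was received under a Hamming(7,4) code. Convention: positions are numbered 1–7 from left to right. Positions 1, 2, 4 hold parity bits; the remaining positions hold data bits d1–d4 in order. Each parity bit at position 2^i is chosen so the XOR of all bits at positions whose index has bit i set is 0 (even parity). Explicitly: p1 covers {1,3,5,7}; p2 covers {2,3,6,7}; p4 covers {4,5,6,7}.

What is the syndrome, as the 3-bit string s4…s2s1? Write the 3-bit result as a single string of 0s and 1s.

s1 (pos 1,3,5,7): 0⊕1⊕1⊕1 = 1
s2 (pos 2,3,6,7): 0⊕1⊕0⊕1 = 0
s4 (pos 4,5,6,7): 0⊕1⊕0⊕1 = 0
Syndrome s4…s1 = 001 → error at position 1.

001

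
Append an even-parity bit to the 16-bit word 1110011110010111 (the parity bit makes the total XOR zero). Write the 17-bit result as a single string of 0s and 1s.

XOR of the 16 data bits: 1⊕1⊕1⊕0⊕0⊕1⊕1⊕1⊕1⊕0⊕0⊕1⊕0⊕1⊕1⊕1 = 1
Parity bit = 1 (so all 17 bits XOR to 0).

11100111100101111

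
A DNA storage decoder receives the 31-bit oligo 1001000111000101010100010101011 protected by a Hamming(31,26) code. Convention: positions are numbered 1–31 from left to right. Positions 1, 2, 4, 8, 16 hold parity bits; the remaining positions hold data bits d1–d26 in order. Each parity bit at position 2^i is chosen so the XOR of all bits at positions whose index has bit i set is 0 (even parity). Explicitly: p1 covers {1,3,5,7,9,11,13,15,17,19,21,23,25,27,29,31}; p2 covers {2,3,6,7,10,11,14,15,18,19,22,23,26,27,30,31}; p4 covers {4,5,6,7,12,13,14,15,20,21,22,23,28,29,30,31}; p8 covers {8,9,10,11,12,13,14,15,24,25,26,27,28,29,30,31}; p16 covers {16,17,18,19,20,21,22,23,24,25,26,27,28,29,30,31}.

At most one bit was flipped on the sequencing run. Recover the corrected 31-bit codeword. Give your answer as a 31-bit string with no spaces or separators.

1001000101000101010100010101011

s1 (pos 1,3,5,7,9,11,13,15,17,19,21,23,25,27,29,31): 1⊕0⊕0⊕0⊕1⊕0⊕0⊕0⊕0⊕0⊕0⊕0⊕0⊕0⊕0⊕1 = 1
s2 (pos 2,3,6,7,10,11,14,15,18,19,22,23,26,27,30,31): 0⊕0⊕0⊕0⊕1⊕0⊕1⊕0⊕1⊕0⊕0⊕0⊕1⊕0⊕1⊕1 = 0
s4 (pos 4,5,6,7,12,13,14,15,20,21,22,23,28,29,30,31): 1⊕0⊕0⊕0⊕0⊕0⊕1⊕0⊕1⊕0⊕0⊕0⊕1⊕0⊕1⊕1 = 0
s8 (pos 8,9,10,11,12,13,14,15,24,25,26,27,28,29,30,31): 1⊕1⊕1⊕0⊕0⊕0⊕1⊕0⊕1⊕0⊕1⊕0⊕1⊕0⊕1⊕1 = 1
s16 (pos 16,17,18,19,20,21,22,23,24,25,26,27,28,29,30,31): 1⊕0⊕1⊕0⊕1⊕0⊕0⊕0⊕1⊕0⊕1⊕0⊕1⊕0⊕1⊕1 = 0
Syndrome s16…s1 = 01001 → error at position 9.
Flip position 9: 1001000111000101010100010101011 → 1001000101000101010100010101011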